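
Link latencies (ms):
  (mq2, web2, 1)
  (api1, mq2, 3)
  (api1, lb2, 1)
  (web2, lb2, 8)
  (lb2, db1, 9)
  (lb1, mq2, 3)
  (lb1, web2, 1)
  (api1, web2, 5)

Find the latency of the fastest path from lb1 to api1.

5

Checking several routes:
lb1 → web2 → mq2 → api1: 1 + 1 + 3 = 5
lb1 → web2 → api1: 1 + 5 = 6
lb1 → mq2 → api1: 3 + 3 = 6
lb1 → mq2 → web2 → api1: 3 + 1 + 5 = 9
Best route has total 5 ms.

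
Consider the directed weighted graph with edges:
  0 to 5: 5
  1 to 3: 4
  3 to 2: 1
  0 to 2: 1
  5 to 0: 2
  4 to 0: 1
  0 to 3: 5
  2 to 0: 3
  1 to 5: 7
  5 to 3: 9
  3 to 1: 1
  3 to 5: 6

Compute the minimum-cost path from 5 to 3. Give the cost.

Routes from 5 to 3:
5 - 3: 9
5 - 0 - 3: 2 + 5 = 7
Best route has total 7.

7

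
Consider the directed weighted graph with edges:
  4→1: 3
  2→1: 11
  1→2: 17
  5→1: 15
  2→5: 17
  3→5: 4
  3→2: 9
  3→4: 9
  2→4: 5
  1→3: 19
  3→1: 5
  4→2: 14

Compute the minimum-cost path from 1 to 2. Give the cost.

Candidate routes:
1 -> 3 -> 4 -> 2: 19 + 9 + 14 = 42
1 -> 2: 17
1 -> 3 -> 2: 19 + 9 = 28
The minimum is 17.

17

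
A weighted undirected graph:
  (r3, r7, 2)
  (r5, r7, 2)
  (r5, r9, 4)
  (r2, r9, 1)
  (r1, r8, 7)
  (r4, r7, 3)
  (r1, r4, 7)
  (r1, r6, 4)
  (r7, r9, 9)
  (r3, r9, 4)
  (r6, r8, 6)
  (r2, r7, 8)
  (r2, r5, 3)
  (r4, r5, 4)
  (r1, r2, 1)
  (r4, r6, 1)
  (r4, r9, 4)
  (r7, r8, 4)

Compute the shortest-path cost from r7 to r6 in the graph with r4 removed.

10

Some routes from r7 to r6 avoiding r4:
r7 - r5 - r2 - r1 - r6: 2 + 3 + 1 + 4 = 10
r7 - r8 - r6: 4 + 6 = 10
r7 - r8 - r1 - r6: 4 + 7 + 4 = 15
r7 - r5 - r9 - r2 - r1 - r6: 2 + 4 + 1 + 1 + 4 = 12
r7 - r2 - r1 - r6: 8 + 1 + 4 = 13
r7 - r3 - r9 - r2 - r1 - r6: 2 + 4 + 1 + 1 + 4 = 12
The minimum is 10.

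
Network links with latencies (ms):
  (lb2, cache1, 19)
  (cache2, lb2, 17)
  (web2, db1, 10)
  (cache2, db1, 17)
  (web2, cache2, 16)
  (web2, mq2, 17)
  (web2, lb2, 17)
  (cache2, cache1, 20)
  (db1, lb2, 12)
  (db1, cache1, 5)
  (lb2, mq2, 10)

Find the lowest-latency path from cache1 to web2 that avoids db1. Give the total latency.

Some routes from cache1 to web2 avoiding db1:
cache1→lb2→cache2→web2: 19 + 17 + 16 = 52
cache1→cache2→web2: 20 + 16 = 36
cache1→lb2→mq2→web2: 19 + 10 + 17 = 46
cache1→lb2→web2: 19 + 17 = 36
The minimum is 36 ms.

36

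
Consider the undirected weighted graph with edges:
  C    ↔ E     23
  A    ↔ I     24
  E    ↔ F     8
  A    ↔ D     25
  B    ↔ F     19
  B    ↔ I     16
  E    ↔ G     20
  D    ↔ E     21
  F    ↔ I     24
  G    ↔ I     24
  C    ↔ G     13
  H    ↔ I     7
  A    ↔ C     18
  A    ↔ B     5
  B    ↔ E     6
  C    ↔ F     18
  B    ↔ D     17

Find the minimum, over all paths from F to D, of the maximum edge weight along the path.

17

A few of the F→D routes:
F -> E -> G -> C -> A -> B -> D: max(8, 20, 13, 18, 5, 17) = 20
F -> E -> B -> D: max(8, 6, 17) = 17
F -> B -> A -> C -> G -> E -> D: max(19, 5, 18, 13, 20, 21) = 21
F -> C -> A -> B -> D: max(18, 18, 5, 17) = 18
F -> B -> D: max(19, 17) = 19
F -> C -> G -> E -> B -> D: max(18, 13, 20, 6, 17) = 20
Best route has worst link 17.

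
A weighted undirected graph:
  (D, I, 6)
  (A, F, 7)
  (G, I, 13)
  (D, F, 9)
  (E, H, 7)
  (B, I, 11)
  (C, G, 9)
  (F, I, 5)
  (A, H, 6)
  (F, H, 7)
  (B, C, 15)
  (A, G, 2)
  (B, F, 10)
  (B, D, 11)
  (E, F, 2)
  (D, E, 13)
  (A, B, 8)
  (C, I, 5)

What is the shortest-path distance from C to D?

Comparing a few candidate routes:
C→I→D: 5 + 6 = 11
C→I→F→E→D: 5 + 5 + 2 + 13 = 25
C→I→F→D: 5 + 5 + 9 = 19
Shortest: 11.

11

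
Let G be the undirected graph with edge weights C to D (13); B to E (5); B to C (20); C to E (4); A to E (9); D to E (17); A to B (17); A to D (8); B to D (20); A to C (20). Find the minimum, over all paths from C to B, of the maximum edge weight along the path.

5

A few of the C→B routes:
C→E→B: max(4, 5) = 5
C→D→E→A→B: max(13, 17, 9, 17) = 17
C→D→A→E→B: max(13, 8, 9, 5) = 13
Smallest bottleneck: 5.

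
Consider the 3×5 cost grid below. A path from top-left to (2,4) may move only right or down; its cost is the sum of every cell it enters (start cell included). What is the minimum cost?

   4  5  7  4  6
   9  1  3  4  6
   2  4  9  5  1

Take [0,0] -> [0,1] -> [1,1] -> [1,2] -> [1,3] -> [2,3] -> [2,4] for a total of 4 + 5 + 1 + 3 + 4 + 5 + 1 = 23.

23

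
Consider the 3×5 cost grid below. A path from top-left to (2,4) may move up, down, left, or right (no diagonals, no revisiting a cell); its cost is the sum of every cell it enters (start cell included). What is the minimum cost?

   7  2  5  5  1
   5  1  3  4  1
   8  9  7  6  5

23

Path (0,0) -> (0,1) -> (1,1) -> (1,2) -> (1,3) -> (1,4) -> (2,4): 7 + 2 + 1 + 3 + 4 + 1 + 5 = 23.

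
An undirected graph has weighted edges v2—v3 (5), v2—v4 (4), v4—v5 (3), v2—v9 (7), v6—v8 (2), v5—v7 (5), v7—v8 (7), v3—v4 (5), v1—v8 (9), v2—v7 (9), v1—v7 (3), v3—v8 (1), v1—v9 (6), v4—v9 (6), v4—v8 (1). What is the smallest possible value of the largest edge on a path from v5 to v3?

Some routes from v5 to v3:
v5→v7→v1→v9→v4→v3: max(5, 3, 6, 6, 5) = 6
v5→v7→v1→v9→v4→v8→v3: max(5, 3, 6, 6, 1, 1) = 6
v5→v4→v3: max(3, 5) = 5
v5→v4→v2→v3: max(3, 4, 5) = 5
v5→v4→v8→v3: max(3, 1, 1) = 3
v5→v7→v1→v9→v4→v2→v3: max(5, 3, 6, 6, 4, 5) = 6
Best route has worst link 3.

3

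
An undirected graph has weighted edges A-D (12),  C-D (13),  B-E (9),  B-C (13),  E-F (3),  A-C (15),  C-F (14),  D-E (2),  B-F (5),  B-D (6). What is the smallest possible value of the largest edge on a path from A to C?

Some routes from A to C:
A → D → E → F → B → C: max(12, 2, 3, 5, 13) = 13
A → D → E → B → C: max(12, 2, 9, 13) = 13
A → D → B → C: max(12, 6, 13) = 13
A → D → C: max(12, 13) = 13
Smallest bottleneck: 13.

13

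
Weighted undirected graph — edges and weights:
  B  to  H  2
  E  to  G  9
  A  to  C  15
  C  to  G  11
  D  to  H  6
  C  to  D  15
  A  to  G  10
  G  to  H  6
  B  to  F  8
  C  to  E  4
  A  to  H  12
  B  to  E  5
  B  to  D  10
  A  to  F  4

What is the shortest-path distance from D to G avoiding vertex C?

12

A few of the D→G routes:
D-B-E-G: 10 + 5 + 9 = 24
D-H-A-G: 6 + 12 + 10 = 28
D-H-G: 6 + 6 = 12
D-H-B-F-A-G: 6 + 2 + 8 + 4 + 10 = 30
D-H-B-E-G: 6 + 2 + 5 + 9 = 22
D-B-H-G: 10 + 2 + 6 = 18
The minimum is 12.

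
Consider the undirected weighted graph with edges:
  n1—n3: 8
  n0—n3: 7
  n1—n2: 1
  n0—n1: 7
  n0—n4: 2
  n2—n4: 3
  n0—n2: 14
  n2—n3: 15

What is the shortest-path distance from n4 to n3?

9

Comparing a few candidate routes:
n4-n0-n1-n3: 2 + 7 + 8 = 17
n4-n2-n3: 3 + 15 = 18
n4-n0-n3: 2 + 7 = 9
n4-n2-n1-n3: 3 + 1 + 8 = 12
The minimum is 9.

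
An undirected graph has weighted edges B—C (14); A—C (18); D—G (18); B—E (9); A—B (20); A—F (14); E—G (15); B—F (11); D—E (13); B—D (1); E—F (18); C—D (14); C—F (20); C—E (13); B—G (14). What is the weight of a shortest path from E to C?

Comparing a few candidate routes:
E - C: 13
E - B - D - C: 9 + 1 + 14 = 24
E - B - C: 9 + 14 = 23
Shortest: 13.

13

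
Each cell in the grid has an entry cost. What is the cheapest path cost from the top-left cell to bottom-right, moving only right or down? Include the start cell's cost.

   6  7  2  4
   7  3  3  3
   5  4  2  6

Best path: r0c0 -> r0c1 -> r0c2 -> r1c2 -> r2c2 -> r2c3
Cost: 6 + 7 + 2 + 3 + 2 + 6 = 26

26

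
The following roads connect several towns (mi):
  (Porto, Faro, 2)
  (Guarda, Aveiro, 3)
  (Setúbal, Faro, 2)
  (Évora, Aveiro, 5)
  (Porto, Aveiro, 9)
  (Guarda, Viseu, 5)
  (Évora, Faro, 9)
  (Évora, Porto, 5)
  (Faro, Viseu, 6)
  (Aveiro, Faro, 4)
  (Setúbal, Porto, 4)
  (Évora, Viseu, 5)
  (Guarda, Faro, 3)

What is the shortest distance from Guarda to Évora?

A few of the Guarda→Évora routes:
Guarda→Viseu→Évora: 5 + 5 = 10
Guarda→Faro→Porto→Évora: 3 + 2 + 5 = 10
Guarda→Aveiro→Évora: 3 + 5 = 8
The minimum is 8 mi.

8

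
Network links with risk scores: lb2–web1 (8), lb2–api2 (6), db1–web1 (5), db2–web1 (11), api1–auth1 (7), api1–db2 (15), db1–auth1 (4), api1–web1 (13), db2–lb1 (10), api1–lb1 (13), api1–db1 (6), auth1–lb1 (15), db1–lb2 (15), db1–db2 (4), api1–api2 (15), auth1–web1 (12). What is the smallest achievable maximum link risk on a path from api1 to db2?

A few of the api1→db2 routes:
api1→db1→web1→db2: max(6, 5, 11) = 11
api1→auth1→db1→web1→db2: max(7, 4, 5, 11) = 11
api1→auth1→db1→db2: max(7, 4, 4) = 7
api1→db1→db2: max(6, 4) = 6
api1→db1→auth1→web1→db2: max(6, 4, 12, 11) = 12
Best route has worst link 6.

6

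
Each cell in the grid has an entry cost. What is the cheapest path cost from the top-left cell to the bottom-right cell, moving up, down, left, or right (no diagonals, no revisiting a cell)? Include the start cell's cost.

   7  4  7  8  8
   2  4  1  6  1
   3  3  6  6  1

Cheapest: r0c0 → r1c0 → r1c1 → r1c2 → r1c3 → r1c4 → r2c4
  7 + 2 + 4 + 1 + 6 + 1 + 1 = 22

22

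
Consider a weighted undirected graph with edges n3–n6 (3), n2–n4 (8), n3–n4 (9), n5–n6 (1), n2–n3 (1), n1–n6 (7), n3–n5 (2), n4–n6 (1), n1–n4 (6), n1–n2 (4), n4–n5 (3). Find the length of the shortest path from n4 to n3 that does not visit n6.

5

Paths from n4 to n3 avoiding n6:
n4-n3: 9
n4-n1-n2-n3: 6 + 4 + 1 = 11
n4-n2-n3: 8 + 1 = 9
n4-n5-n3: 3 + 2 = 5
Best route has total 5.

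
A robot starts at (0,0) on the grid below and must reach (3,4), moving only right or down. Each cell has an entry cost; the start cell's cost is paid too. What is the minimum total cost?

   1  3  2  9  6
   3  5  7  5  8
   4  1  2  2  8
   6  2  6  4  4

One optimal route is [0,0]→[1,0]→[2,0]→[2,1]→[2,2]→[2,3]→[3,3]→[3,4].
Its cost is 1 + 3 + 4 + 1 + 2 + 2 + 4 + 4 = 21.

21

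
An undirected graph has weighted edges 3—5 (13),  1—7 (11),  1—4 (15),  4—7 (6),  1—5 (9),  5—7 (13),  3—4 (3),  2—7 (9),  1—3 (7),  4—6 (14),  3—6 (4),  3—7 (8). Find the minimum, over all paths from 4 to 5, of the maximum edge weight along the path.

9

Comparing a few candidate routes:
4→7→3→1→5: max(6, 8, 7, 9) = 9
4→3→7→1→5: max(3, 8, 11, 9) = 11
4→7→1→5: max(6, 11, 9) = 11
4→3→1→5: max(3, 7, 9) = 9
The minimum achievable maximum is 9.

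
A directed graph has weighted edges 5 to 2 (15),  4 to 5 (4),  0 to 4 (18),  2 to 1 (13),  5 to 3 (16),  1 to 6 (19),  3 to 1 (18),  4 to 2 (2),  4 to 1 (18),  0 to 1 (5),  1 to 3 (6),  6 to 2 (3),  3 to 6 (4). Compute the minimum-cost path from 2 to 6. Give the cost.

23

Paths from 2 to 6:
2→1→6: 13 + 19 = 32
2→1→3→6: 13 + 6 + 4 = 23
Shortest: 23.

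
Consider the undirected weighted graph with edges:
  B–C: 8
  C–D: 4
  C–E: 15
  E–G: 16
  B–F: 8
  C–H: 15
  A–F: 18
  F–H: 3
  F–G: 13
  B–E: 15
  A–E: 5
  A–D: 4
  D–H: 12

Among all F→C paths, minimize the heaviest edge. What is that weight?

8

Some routes from F to C:
F-B-E-A-D-C: max(8, 15, 5, 4, 4) = 15
F-B-E-A-D-H-C: max(8, 15, 5, 4, 12, 15) = 15
F-B-C: max(8, 8) = 8
F-B-E-C: max(8, 15, 15) = 15
F-H-D-C: max(3, 12, 4) = 12
Smallest bottleneck: 8.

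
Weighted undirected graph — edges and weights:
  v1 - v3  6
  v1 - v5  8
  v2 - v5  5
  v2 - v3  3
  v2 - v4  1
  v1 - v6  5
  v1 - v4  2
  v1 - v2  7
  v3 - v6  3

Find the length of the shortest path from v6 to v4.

Checking several routes:
v6 → v1 → v4: 5 + 2 = 7
v6 → v3 → v2 → v4: 3 + 3 + 1 = 7
v6 → v3 → v1 → v4: 3 + 6 + 2 = 11
The minimum is 7.

7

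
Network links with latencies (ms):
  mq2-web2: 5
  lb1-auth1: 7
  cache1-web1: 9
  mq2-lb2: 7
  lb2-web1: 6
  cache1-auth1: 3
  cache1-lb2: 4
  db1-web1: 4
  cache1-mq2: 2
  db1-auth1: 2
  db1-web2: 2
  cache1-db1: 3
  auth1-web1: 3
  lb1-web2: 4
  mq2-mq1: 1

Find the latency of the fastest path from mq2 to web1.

8

Checking several routes:
mq2→cache1→auth1→web1: 2 + 3 + 3 = 8
mq2→web2→db1→web1: 5 + 2 + 4 = 11
mq2→cache1→db1→auth1→web1: 2 + 3 + 2 + 3 = 10
mq2→cache1→web1: 2 + 9 = 11
mq2→cache1→db1→web1: 2 + 3 + 4 = 9
Best route has total 8 ms.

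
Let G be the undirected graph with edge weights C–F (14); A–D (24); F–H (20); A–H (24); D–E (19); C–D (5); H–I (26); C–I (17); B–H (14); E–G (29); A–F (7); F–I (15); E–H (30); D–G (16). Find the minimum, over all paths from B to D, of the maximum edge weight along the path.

Checking several routes:
B -> H -> F -> C -> D: max(14, 20, 14, 5) = 20
B -> H -> A -> F -> I -> C -> D: max(14, 24, 7, 15, 17, 5) = 24
B -> H -> F -> A -> D: max(14, 20, 7, 24) = 24
B -> H -> F -> I -> C -> D: max(14, 20, 15, 17, 5) = 20
The minimum achievable maximum is 20.

20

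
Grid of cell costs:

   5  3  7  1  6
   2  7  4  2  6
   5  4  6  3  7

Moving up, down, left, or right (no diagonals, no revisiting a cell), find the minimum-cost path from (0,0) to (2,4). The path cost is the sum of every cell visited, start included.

28

One optimal route is r0c0 → r0c1 → r0c2 → r0c3 → r1c3 → r2c3 → r2c4.
Its cost is 5 + 3 + 7 + 1 + 2 + 3 + 7 = 28.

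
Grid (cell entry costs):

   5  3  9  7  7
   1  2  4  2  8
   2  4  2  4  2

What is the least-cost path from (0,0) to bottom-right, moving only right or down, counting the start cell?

20

Best path: r0c0 r1c0 r1c1 r1c2 r1c3 r2c3 r2c4
Cost: 5 + 1 + 2 + 4 + 2 + 4 + 2 = 20
(Top row then right column would cost 41.)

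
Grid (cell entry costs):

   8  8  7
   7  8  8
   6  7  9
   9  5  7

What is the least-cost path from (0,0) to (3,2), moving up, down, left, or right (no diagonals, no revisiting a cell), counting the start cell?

40

Cheapest: [0,0] [1,0] [2,0] [2,1] [3,1] [3,2]
  8 + 7 + 6 + 7 + 5 + 7 = 40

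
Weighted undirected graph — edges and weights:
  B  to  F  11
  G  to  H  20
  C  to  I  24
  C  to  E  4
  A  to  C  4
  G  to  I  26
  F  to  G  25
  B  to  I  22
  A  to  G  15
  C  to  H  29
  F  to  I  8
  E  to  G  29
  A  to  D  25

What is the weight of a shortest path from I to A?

28

Checking several routes:
I -> G -> A: 26 + 15 = 41
I -> F -> G -> E -> C -> A: 8 + 25 + 29 + 4 + 4 = 70
I -> G -> E -> C -> A: 26 + 29 + 4 + 4 = 63
I -> F -> G -> A: 8 + 25 + 15 = 48
I -> C -> A: 24 + 4 = 28
The minimum is 28.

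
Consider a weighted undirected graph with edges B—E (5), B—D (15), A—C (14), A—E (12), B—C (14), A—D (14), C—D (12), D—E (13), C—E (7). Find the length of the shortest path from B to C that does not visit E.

14

Candidate routes:
B - D - C: 15 + 12 = 27
B - C: 14
B - D - A - C: 15 + 14 + 14 = 43
The minimum is 14.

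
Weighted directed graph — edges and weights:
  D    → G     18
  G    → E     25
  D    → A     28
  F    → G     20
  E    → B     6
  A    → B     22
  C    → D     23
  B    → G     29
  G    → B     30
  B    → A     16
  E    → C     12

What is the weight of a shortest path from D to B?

48

Candidate routes:
D → A → B: 28 + 22 = 50
D → G → B: 18 + 30 = 48
D → G → E → B: 18 + 25 + 6 = 49
Best route has total 48.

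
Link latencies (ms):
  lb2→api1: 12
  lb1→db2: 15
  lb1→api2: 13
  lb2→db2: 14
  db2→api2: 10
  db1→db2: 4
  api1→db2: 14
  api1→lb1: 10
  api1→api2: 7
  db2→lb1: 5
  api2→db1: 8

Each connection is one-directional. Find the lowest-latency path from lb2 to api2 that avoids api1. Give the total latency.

24

Routes from lb2 to api2 avoiding api1:
lb2 -> db2 -> api2: 14 + 10 = 24
lb2 -> db2 -> lb1 -> api2: 14 + 5 + 13 = 32
The minimum is 24 ms.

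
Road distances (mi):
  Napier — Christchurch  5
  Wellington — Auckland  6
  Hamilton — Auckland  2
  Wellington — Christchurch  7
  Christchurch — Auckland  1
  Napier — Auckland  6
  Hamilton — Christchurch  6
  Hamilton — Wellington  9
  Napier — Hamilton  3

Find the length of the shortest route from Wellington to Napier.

11

Some routes from Wellington to Napier:
Wellington -> Christchurch -> Napier: 7 + 5 = 12
Wellington -> Auckland -> Hamilton -> Napier: 6 + 2 + 3 = 11
Wellington -> Hamilton -> Napier: 9 + 3 = 12
Wellington -> Christchurch -> Auckland -> Hamilton -> Napier: 7 + 1 + 2 + 3 = 13
Wellington -> Auckland -> Christchurch -> Napier: 6 + 1 + 5 = 12
Wellington -> Auckland -> Napier: 6 + 6 = 12
Best route has total 11 mi.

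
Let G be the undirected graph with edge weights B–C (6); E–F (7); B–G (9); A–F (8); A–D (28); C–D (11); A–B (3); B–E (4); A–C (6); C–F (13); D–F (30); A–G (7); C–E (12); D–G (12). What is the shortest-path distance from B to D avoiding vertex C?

Checking several routes:
B→G→D: 9 + 12 = 21
B→A→D: 3 + 28 = 31
B→A→G→D: 3 + 7 + 12 = 22
Shortest: 21.

21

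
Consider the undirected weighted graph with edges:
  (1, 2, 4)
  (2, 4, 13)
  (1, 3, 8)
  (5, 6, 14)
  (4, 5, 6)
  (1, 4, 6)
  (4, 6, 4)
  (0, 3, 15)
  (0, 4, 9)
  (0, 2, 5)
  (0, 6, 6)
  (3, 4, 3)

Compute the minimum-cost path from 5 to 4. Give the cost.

6

A few of the 5→4 routes:
5-4: 6
5-6-4: 14 + 4 = 18
5-6-0-4: 14 + 6 + 9 = 29
The minimum is 6.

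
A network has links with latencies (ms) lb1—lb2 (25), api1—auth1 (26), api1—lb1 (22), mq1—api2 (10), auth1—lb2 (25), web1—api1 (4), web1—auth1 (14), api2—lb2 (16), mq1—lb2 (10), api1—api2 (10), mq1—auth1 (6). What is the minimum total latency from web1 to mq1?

Some routes from web1 to mq1:
web1 → api1 → api2 → mq1: 4 + 10 + 10 = 24
web1 → auth1 → mq1: 14 + 6 = 20
web1 → api1 → auth1 → mq1: 4 + 26 + 6 = 36
Best route has total 20 ms.

20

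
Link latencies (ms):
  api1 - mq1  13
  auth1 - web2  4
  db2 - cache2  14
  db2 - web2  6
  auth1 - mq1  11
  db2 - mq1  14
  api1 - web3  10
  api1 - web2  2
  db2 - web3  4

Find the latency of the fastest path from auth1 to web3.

14

A few of the auth1→web3 routes:
auth1 - mq1 - api1 - web3: 11 + 13 + 10 = 34
auth1 - web2 - db2 - web3: 4 + 6 + 4 = 14
auth1 - web2 - api1 - web3: 4 + 2 + 10 = 16
auth1 - mq1 - db2 - web3: 11 + 14 + 4 = 29
Best route has total 14 ms.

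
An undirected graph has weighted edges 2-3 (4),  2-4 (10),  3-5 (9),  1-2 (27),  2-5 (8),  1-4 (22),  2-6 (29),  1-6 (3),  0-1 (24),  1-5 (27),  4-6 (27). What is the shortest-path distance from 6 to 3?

Checking several routes:
6-4-2-3: 27 + 10 + 4 = 41
6-2-3: 29 + 4 = 33
6-1-2-3: 3 + 27 + 4 = 34
6-1-5-3: 3 + 27 + 9 = 39
6-1-4-2-3: 3 + 22 + 10 + 4 = 39
The minimum is 33.

33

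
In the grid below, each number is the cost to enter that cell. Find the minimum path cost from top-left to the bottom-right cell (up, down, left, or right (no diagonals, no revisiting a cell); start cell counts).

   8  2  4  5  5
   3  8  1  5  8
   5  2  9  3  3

Cheapest: (0,0) -> (0,1) -> (0,2) -> (1,2) -> (1,3) -> (2,3) -> (2,4)
  8 + 2 + 4 + 1 + 5 + 3 + 3 = 26

26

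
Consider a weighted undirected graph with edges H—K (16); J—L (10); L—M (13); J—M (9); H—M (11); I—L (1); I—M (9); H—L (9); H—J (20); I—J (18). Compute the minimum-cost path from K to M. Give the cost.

Checking several routes:
K-H-L-I-M: 16 + 9 + 1 + 9 = 35
K-H-M: 16 + 11 = 27
K-H-L-M: 16 + 9 + 13 = 38
Shortest: 27.

27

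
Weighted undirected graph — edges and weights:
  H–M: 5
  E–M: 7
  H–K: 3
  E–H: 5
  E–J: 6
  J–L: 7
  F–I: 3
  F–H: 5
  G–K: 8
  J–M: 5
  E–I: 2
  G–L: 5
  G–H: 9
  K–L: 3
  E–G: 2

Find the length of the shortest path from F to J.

Some routes from F to J:
F → H → M → J: 5 + 5 + 5 = 15
F → I → E → M → J: 3 + 2 + 7 + 5 = 17
F → H → K → L → J: 5 + 3 + 3 + 7 = 18
F → I → E → J: 3 + 2 + 6 = 11
F → H → E → J: 5 + 5 + 6 = 16
Shortest: 11.

11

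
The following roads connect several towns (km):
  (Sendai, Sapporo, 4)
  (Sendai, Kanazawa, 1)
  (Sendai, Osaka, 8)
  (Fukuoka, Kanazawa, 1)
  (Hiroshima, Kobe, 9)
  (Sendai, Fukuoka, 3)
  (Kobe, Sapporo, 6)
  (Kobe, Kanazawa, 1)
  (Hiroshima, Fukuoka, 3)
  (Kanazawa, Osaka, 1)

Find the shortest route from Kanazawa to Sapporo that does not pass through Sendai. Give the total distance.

7

Paths from Kanazawa to Sapporo avoiding Sendai:
Kanazawa-Kobe-Sapporo: 1 + 6 = 7
Kanazawa-Fukuoka-Hiroshima-Kobe-Sapporo: 1 + 3 + 9 + 6 = 19
Best route has total 7 km.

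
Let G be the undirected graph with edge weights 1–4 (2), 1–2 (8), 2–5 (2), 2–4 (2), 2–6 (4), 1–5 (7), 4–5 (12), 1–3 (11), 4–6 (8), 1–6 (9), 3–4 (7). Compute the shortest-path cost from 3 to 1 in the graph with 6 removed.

Comparing a few candidate routes:
3 - 4 - 2 - 5 - 1: 7 + 2 + 2 + 7 = 18
3 - 4 - 2 - 1: 7 + 2 + 8 = 17
3 - 1: 11
3 - 4 - 1: 7 + 2 = 9
Shortest: 9.

9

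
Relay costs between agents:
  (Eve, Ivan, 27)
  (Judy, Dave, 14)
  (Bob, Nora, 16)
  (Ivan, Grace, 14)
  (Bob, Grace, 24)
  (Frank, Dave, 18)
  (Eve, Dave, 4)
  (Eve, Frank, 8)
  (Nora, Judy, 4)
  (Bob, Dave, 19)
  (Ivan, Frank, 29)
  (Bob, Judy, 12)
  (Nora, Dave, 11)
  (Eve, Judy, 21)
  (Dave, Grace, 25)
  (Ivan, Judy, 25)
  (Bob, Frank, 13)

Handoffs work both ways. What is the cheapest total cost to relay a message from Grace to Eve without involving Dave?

41

Comparing a few candidate routes:
Grace → Ivan → Eve: 14 + 27 = 41
Grace → Bob → Judy → Eve: 24 + 12 + 21 = 57
Grace → Ivan → Frank → Eve: 14 + 29 + 8 = 51
Grace → Bob → Frank → Eve: 24 + 13 + 8 = 45
Shortest: 41.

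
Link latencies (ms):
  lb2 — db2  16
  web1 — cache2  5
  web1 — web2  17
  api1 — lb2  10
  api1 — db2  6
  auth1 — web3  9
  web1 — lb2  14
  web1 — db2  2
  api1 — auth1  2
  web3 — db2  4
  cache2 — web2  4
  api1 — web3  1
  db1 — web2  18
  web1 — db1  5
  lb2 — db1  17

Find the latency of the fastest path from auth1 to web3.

3

Checking several routes:
auth1 -> api1 -> lb2 -> db2 -> web3: 2 + 10 + 16 + 4 = 32
auth1 -> api1 -> db2 -> web3: 2 + 6 + 4 = 12
auth1 -> web3: 9
auth1 -> api1 -> lb2 -> web1 -> db2 -> web3: 2 + 10 + 14 + 2 + 4 = 32
auth1 -> api1 -> web3: 2 + 1 = 3
Shortest: 3 ms.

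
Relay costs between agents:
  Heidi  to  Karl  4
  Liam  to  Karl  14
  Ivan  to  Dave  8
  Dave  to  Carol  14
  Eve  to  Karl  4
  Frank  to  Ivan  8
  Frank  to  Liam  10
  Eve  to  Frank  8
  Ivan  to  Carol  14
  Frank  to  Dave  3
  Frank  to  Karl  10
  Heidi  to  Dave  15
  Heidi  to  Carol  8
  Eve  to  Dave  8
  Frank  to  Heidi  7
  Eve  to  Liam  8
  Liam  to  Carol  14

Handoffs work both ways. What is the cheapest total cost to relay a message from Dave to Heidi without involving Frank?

15

Some routes from Dave to Heidi avoiding Frank:
Dave → Heidi: 15
Dave → Carol → Heidi: 14 + 8 = 22
Dave → Eve → Karl → Heidi: 8 + 4 + 4 = 16
Dave → Ivan → Carol → Heidi: 8 + 14 + 8 = 30
The minimum is 15.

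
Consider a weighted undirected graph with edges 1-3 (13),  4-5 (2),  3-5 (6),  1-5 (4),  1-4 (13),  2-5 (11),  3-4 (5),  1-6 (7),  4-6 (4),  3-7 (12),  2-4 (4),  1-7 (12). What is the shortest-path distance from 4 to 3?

5

A few of the 4→3 routes:
4 - 5 - 3: 2 + 6 = 8
4 - 5 - 1 - 3: 2 + 4 + 13 = 19
4 - 3: 5
4 - 6 - 1 - 5 - 3: 4 + 7 + 4 + 6 = 21
Shortest: 5.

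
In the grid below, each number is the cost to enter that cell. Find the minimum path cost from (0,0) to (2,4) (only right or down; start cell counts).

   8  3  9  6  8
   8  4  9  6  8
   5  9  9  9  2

Cheapest: [0,0] -> [0,1] -> [1,1] -> [1,2] -> [1,3] -> [1,4] -> [2,4]
  8 + 3 + 4 + 9 + 6 + 8 + 2 = 40

40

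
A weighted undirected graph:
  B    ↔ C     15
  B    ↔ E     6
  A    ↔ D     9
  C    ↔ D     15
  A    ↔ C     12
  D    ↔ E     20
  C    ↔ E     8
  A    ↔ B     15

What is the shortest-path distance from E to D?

Some routes from E to D:
E → B → C → A → D: 6 + 15 + 12 + 9 = 42
E → C → D: 8 + 15 = 23
E → C → A → D: 8 + 12 + 9 = 29
E → B → A → D: 6 + 15 + 9 = 30
E → D: 20
E → B → C → D: 6 + 15 + 15 = 36
Shortest: 20.

20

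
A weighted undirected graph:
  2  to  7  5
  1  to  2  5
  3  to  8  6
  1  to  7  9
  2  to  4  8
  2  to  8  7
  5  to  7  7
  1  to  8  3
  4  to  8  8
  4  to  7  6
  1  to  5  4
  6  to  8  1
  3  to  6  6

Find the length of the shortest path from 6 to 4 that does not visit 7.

Paths from 6 to 4 avoiding 7:
6 -> 8 -> 1 -> 2 -> 4: 1 + 3 + 5 + 8 = 17
6 -> 3 -> 8 -> 2 -> 4: 6 + 6 + 7 + 8 = 27
6 -> 3 -> 8 -> 4: 6 + 6 + 8 = 20
6 -> 8 -> 2 -> 4: 1 + 7 + 8 = 16
6 -> 8 -> 4: 1 + 8 = 9
6 -> 3 -> 8 -> 1 -> 2 -> 4: 6 + 6 + 3 + 5 + 8 = 28
The minimum is 9.

9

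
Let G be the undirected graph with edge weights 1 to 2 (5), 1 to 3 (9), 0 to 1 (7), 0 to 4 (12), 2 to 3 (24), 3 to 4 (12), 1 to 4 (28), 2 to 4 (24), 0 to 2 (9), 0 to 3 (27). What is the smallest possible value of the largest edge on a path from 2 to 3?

Comparing a few candidate routes:
2 → 1 → 3: max(5, 9) = 9
2 → 0 → 4 → 3: max(9, 12, 12) = 12
2 → 1 → 0 → 4 → 3: max(5, 7, 12, 12) = 12
2 → 0 → 1 → 3: max(9, 7, 9) = 9
Best route has worst link 9.

9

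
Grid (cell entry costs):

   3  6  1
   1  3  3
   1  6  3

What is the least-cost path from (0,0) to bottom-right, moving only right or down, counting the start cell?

13

Path r0c0 → r1c0 → r1c1 → r1c2 → r2c2: 3 + 1 + 3 + 3 + 3 = 13.
(Top row then right column would cost 16.)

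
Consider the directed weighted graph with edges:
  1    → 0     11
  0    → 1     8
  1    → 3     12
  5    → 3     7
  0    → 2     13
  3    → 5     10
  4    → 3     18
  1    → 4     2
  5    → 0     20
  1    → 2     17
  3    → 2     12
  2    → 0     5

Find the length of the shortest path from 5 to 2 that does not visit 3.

Routes from 5 to 2 avoiding 3:
5 - 0 - 1 - 2: 20 + 8 + 17 = 45
5 - 0 - 2: 20 + 13 = 33
The minimum is 33.

33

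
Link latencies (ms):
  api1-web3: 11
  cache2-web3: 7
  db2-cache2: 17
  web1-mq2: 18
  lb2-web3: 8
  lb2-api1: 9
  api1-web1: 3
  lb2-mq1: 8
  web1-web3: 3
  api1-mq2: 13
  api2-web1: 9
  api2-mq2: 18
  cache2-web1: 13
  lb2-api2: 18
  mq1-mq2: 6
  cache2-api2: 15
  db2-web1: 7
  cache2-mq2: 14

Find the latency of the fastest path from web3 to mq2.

Some routes from web3 to mq2:
web3 -> web1 -> api1 -> mq2: 3 + 3 + 13 = 19
web3 -> cache2 -> mq2: 7 + 14 = 21
web3 -> web1 -> mq2: 3 + 18 = 21
web3 -> lb2 -> mq1 -> mq2: 8 + 8 + 6 = 22
web3 -> web1 -> api1 -> lb2 -> mq1 -> mq2: 3 + 3 + 9 + 8 + 6 = 29
web3 -> api1 -> mq2: 11 + 13 = 24
The minimum is 19 ms.

19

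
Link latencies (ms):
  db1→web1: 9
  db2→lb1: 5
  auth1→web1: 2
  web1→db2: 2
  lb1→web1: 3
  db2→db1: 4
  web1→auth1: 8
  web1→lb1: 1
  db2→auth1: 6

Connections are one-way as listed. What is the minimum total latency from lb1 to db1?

Routes from lb1 to db1:
lb1-web1-db2-db1: 3 + 2 + 4 = 9
Best route has total 9 ms.

9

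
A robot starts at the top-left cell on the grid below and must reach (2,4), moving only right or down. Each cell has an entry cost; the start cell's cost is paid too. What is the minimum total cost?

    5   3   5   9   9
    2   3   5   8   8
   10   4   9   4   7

34

Cheapest: r0c0 -> r1c0 -> r1c1 -> r1c2 -> r1c3 -> r2c3 -> r2c4
  5 + 2 + 3 + 5 + 8 + 4 + 7 = 34
For comparison, the top-then-right route costs 46.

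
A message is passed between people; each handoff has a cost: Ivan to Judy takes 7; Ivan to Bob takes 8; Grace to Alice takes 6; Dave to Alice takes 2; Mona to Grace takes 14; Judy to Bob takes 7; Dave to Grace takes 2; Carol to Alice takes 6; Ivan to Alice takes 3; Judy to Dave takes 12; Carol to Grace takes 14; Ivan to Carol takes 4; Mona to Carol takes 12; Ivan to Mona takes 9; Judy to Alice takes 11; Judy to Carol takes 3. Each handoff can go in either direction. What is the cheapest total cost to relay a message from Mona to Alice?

Checking several routes:
Mona -> Grace -> Alice: 14 + 6 = 20
Mona -> Carol -> Ivan -> Alice: 12 + 4 + 3 = 19
Mona -> Ivan -> Carol -> Alice: 9 + 4 + 6 = 19
Mona -> Grace -> Dave -> Alice: 14 + 2 + 2 = 18
Mona -> Carol -> Alice: 12 + 6 = 18
Mona -> Ivan -> Alice: 9 + 3 = 12
The minimum is 12.

12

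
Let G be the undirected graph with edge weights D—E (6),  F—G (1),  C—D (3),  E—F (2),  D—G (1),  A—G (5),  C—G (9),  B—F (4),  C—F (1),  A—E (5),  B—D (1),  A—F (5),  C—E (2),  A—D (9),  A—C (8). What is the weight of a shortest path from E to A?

Checking several routes:
E -> F -> A: 2 + 5 = 7
E -> C -> F -> A: 2 + 1 + 5 = 8
E -> A: 5
E -> F -> G -> A: 2 + 1 + 5 = 8
Best route has total 5.

5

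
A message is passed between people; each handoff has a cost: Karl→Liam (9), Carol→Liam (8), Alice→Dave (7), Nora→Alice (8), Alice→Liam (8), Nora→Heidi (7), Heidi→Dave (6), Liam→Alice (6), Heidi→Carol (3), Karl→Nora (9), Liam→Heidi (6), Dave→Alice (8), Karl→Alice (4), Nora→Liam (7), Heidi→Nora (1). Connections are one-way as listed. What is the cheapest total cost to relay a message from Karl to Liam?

9

Some routes from Karl to Liam:
Karl → Nora → Liam: 9 + 7 = 16
Karl → Alice → Liam: 4 + 8 = 12
Karl → Liam: 9
Karl → Nora → Alice → Liam: 9 + 8 + 8 = 25
Shortest: 9.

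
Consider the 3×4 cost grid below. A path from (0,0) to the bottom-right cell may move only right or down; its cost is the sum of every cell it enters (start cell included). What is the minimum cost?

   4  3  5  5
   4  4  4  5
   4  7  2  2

Cheapest: [0,0] -> [0,1] -> [1,1] -> [1,2] -> [2,2] -> [2,3]
  4 + 3 + 4 + 4 + 2 + 2 = 19

19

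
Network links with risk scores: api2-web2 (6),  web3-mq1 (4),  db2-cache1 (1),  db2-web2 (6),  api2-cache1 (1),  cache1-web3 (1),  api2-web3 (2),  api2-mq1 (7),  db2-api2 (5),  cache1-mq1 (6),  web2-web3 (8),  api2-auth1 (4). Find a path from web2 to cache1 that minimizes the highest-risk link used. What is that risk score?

6

Some routes from web2 to cache1:
web2 → api2 → web3 → cache1: max(6, 2, 1) = 6
web2 → api2 → web3 → mq1 → cache1: max(6, 2, 4, 6) = 6
web2 → api2 → db2 → cache1: max(6, 5, 1) = 6
Best route has worst link 6.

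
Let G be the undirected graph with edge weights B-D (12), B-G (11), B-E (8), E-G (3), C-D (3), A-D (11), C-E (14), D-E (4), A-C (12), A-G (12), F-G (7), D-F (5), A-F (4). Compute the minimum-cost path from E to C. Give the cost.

7

Some routes from E to C:
E → D → C: 4 + 3 = 7
E → G → F → D → C: 3 + 7 + 5 + 3 = 18
E → C: 14
Best route has total 7.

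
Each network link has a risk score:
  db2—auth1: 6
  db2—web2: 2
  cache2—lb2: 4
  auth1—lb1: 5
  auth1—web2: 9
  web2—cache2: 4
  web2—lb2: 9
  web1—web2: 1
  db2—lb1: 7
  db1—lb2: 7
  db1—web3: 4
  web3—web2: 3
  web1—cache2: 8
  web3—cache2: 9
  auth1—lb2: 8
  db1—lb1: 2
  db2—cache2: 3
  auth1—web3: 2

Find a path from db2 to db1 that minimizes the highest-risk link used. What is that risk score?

4

Comparing a few candidate routes:
db2→cache2→web2→web3→auth1→lb1→db1: max(3, 4, 3, 2, 5, 2) = 5
db2→web2→web3→auth1→lb1→db1: max(2, 3, 2, 5, 2) = 5
db2→web2→web3→db1: max(2, 3, 4) = 4
db2→auth1→lb1→db1: max(6, 5, 2) = 6
db2→cache2→web2→web3→db1: max(3, 4, 3, 4) = 4
Smallest bottleneck: 4.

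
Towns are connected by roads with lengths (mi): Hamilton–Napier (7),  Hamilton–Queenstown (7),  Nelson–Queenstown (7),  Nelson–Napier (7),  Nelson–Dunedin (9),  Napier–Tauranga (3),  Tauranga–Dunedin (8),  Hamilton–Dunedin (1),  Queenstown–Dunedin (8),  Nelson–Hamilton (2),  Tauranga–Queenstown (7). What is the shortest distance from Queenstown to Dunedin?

A few of the Queenstown→Dunedin routes:
Queenstown-Nelson-Hamilton-Dunedin: 7 + 2 + 1 = 10
Queenstown-Hamilton-Nelson-Dunedin: 7 + 2 + 9 = 18
Queenstown-Hamilton-Dunedin: 7 + 1 = 8
Queenstown-Tauranga-Dunedin: 7 + 8 = 15
Queenstown-Dunedin: 8
Queenstown-Nelson-Dunedin: 7 + 9 = 16
Best route has total 8 mi.

8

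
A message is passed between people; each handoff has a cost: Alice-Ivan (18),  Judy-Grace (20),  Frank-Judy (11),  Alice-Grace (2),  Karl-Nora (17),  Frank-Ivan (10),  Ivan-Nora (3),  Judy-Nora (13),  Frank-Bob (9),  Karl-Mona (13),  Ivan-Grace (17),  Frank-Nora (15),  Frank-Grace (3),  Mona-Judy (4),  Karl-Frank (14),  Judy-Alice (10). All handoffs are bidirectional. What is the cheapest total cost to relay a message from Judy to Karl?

A few of the Judy→Karl routes:
Judy → Alice → Grace → Frank → Karl: 10 + 2 + 3 + 14 = 29
Judy → Nora → Karl: 13 + 17 = 30
Judy → Frank → Karl: 11 + 14 = 25
Judy → Mona → Karl: 4 + 13 = 17
Shortest: 17.

17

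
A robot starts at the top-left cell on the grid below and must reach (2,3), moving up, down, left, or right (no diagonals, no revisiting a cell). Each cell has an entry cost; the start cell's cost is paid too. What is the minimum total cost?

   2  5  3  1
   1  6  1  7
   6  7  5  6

Take (0,0) → (1,0) → (1,1) → (1,2) → (2,2) → (2,3) for a total of 2 + 1 + 6 + 1 + 5 + 6 = 21.

21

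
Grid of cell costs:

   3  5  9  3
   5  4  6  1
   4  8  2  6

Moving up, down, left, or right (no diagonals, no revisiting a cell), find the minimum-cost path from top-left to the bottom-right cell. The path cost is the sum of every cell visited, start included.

25

Best path: [0,0] → [0,1] → [1,1] → [1,2] → [1,3] → [2,3]
Cost: 3 + 5 + 4 + 6 + 1 + 6 = 25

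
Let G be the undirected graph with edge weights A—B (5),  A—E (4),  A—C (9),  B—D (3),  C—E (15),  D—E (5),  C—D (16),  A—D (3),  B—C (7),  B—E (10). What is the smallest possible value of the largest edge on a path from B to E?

4

Some routes from B to E:
B-A-E: max(5, 4) = 5
B-D-A-E: max(3, 3, 4) = 4
B-A-D-E: max(5, 3, 5) = 5
Best route has worst link 4.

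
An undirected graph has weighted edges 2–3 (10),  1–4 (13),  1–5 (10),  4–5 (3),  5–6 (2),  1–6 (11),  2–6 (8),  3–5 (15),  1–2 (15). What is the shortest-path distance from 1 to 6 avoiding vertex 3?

Candidate routes:
1-4-5-6: 13 + 3 + 2 = 18
1-5-6: 10 + 2 = 12
1-2-6: 15 + 8 = 23
1-6: 11
The minimum is 11.

11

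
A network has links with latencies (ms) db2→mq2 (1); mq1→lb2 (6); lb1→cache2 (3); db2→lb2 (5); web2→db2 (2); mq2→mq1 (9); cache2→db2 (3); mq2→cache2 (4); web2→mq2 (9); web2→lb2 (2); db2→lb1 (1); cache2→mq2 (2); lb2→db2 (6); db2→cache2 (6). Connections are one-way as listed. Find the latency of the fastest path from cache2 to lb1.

Paths from cache2 to lb1:
cache2 -> db2 -> lb1: 3 + 1 = 4
cache2 -> mq2 -> mq1 -> lb2 -> db2 -> lb1: 2 + 9 + 6 + 6 + 1 = 24
Best route has total 4 ms.

4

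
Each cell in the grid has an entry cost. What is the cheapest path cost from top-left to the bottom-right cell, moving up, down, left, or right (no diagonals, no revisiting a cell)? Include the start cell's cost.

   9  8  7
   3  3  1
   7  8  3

19

One optimal route is (0,0) (1,0) (1,1) (1,2) (2,2).
Its cost is 9 + 3 + 3 + 1 + 3 = 19.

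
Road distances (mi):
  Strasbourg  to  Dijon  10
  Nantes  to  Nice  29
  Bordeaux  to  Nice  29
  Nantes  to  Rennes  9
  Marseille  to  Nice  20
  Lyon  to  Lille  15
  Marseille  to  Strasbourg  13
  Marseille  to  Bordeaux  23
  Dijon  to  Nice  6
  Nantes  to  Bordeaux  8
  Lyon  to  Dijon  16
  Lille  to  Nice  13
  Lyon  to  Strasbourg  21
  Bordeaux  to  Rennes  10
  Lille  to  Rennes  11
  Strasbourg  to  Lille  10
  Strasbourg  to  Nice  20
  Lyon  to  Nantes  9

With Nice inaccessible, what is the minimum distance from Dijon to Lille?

20

Comparing a few candidate routes:
Dijon→Lyon→Nantes→Bordeaux→Rennes→Lille: 16 + 9 + 8 + 10 + 11 = 54
Dijon→Strasbourg→Lyon→Lille: 10 + 21 + 15 = 46
Dijon→Lyon→Strasbourg→Lille: 16 + 21 + 10 = 47
Dijon→Lyon→Nantes→Rennes→Lille: 16 + 9 + 9 + 11 = 45
Dijon→Strasbourg→Lille: 10 + 10 = 20
Dijon→Lyon→Lille: 16 + 15 = 31
The minimum is 20 mi.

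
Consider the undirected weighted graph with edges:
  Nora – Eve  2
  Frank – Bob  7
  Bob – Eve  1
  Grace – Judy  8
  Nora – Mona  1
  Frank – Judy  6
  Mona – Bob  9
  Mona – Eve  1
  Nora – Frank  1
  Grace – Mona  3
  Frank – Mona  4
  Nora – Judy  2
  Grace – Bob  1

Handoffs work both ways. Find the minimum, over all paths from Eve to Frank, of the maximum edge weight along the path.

Checking several routes:
Eve - Nora - Frank: max(2, 1) = 2
Eve - Bob - Grace - Mona - Frank: max(1, 1, 3, 4) = 4
Eve - Nora - Mona - Frank: max(2, 1, 4) = 4
Eve - Mona - Nora - Frank: max(1, 1, 1) = 1
Eve - Bob - Grace - Mona - Nora - Frank: max(1, 1, 3, 1, 1) = 3
Eve - Mona - Frank: max(1, 4) = 4
The minimum achievable maximum is 1.

1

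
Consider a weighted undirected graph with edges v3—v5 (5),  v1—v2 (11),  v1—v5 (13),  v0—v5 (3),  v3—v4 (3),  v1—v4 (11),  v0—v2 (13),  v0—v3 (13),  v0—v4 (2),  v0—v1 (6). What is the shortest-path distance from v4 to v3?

3

Some routes from v4 to v3:
v4 - v3: 3
v4 - v0 - v5 - v3: 2 + 3 + 5 = 10
v4 - v0 - v3: 2 + 13 = 15
Shortest: 3.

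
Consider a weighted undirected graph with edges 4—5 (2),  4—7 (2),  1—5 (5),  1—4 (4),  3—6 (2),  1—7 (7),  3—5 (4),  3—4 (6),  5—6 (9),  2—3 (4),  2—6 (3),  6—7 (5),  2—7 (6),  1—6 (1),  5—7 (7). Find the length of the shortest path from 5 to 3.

Some routes from 5 to 3:
5 -> 4 -> 3: 2 + 6 = 8
5 -> 3: 4
5 -> 1 -> 6 -> 3: 5 + 1 + 2 = 8
Shortest: 4.

4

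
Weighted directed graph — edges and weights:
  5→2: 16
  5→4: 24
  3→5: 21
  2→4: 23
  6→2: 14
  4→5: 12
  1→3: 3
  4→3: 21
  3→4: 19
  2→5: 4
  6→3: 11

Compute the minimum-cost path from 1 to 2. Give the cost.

40

Paths from 1 to 2:
1 - 3 - 4 - 5 - 2: 3 + 19 + 12 + 16 = 50
1 - 3 - 5 - 2: 3 + 21 + 16 = 40
The minimum is 40.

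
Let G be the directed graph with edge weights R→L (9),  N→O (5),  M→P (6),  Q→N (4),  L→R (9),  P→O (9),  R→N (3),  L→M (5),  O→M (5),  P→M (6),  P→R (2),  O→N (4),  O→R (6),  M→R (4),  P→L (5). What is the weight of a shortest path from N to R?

Candidate routes:
N-O-M-P-L-R: 5 + 5 + 6 + 5 + 9 = 30
N-O-M-P-R: 5 + 5 + 6 + 2 = 18
N-O-M-R: 5 + 5 + 4 = 14
N-O-R: 5 + 6 = 11
Shortest: 11.

11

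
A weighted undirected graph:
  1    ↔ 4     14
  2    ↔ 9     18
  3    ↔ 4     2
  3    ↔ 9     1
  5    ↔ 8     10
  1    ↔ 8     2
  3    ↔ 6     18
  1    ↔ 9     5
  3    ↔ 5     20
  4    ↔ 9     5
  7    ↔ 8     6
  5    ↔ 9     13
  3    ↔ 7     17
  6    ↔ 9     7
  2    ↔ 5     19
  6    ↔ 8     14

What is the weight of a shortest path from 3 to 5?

Checking several routes:
3-4-9-1-8-5: 2 + 5 + 5 + 2 + 10 = 24
3-9-1-8-5: 1 + 5 + 2 + 10 = 18
3-5: 20
3-4-9-5: 2 + 5 + 13 = 20
3-9-5: 1 + 13 = 14
The minimum is 14.

14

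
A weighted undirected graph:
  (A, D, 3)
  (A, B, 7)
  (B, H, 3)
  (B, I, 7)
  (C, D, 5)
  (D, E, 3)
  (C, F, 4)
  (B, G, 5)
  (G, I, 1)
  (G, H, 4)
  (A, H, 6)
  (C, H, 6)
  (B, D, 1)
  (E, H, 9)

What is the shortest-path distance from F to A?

Checking several routes:
F-C-H-B-D-A: 4 + 6 + 3 + 1 + 3 = 17
F-C-D-A: 4 + 5 + 3 = 12
F-C-D-B-H-A: 4 + 5 + 1 + 3 + 6 = 19
F-C-D-B-A: 4 + 5 + 1 + 7 = 17
F-C-H-A: 4 + 6 + 6 = 16
Best route has total 12.

12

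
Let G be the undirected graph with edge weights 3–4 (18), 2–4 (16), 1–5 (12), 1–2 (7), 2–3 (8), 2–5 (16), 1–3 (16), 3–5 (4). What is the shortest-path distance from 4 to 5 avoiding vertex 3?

Candidate routes:
4 → 2 → 1 → 5: 16 + 7 + 12 = 35
4 → 2 → 5: 16 + 16 = 32
Shortest: 32.

32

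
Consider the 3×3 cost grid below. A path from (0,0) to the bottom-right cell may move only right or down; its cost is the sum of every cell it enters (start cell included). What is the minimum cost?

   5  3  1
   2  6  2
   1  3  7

Cheapest: r0c0 → r0c1 → r0c2 → r1c2 → r2c2
  5 + 3 + 1 + 2 + 7 = 18

18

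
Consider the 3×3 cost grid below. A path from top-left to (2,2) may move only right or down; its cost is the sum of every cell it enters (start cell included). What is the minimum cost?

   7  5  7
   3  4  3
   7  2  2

18

Take [0,0] → [1,0] → [1,1] → [2,1] → [2,2] for a total of 7 + 3 + 4 + 2 + 2 = 18.
(Top row then right column would cost 24.)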